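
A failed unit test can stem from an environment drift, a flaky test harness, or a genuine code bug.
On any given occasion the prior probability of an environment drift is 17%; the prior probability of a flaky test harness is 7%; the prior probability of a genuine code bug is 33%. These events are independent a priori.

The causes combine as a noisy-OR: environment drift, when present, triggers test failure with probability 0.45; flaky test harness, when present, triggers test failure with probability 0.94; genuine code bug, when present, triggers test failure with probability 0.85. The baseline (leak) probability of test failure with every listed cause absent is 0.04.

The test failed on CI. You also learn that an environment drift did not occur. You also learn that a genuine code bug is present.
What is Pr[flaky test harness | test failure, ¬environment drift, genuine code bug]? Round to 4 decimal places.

Under noisy-OR, P(test failure | causes) = 1 − (1−0.04)·∏(1−qᵢ) over the active causes.
Numerator (weight on configurations with flaky test harness): 0.99136·0.07 = 0.069395
Denominator P(test failure | ¬environment drift, genuine code bug): 0.856·0.93 + 0.99136·0.07 = 0.865475
P(flaky test harness | test failure, ¬environment drift, genuine code bug) = 0.069395/0.865475 ≈ 0.0802

Pr[flaky test harness | test failure, ¬environment drift, genuine code bug] ≈ 0.0802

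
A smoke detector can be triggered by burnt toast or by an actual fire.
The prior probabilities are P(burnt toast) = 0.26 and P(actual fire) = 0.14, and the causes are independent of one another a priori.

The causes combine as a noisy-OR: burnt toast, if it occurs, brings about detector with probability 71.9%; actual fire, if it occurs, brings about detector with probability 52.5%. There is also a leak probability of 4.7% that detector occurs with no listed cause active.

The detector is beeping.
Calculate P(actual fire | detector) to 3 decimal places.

Under noisy-OR, P(detector | causes) = 1 − (1−0.047)·∏(1−qᵢ) over the active causes.
Enumerate the 4 (burnt toast, actual fire) configurations and weight by the priors:
  P(detector) = 0.047×0.74×0.86 + 0.547325×0.74×0.14 + 0.732207×0.26×0.86 + 0.872798×0.26×0.14
        = 0.029911 + 0.056703 + 0.163721 + 0.031770 = 0.282105
The terms with actual fire present sum to 0.088473, so
  P(actual fire | detector) = 0.088473 / 0.282105 ≈ 0.314

P(actual fire | detector) ≈ 0.314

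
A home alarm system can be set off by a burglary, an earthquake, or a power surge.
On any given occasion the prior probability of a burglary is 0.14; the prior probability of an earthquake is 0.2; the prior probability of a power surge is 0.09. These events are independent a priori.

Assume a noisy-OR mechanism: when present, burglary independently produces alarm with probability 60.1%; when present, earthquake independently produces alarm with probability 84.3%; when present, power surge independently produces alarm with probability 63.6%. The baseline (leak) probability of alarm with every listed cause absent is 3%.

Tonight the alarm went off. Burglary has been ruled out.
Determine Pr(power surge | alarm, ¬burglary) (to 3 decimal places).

Under noisy-OR, P(alarm | causes) = 1 − (1−0.03)·∏(1−qᵢ) over the active causes.
For the numerator, keep only power surge=true terms: 0.046578 + 0.017002 = 0.063580
The normalizing constant is 0.03·0.8·0.91 + 0.64692·0.8·0.09 + 0.84771·0.2·0.91 + 0.944566·0.2·0.09 = 0.239703
P(power surge | alarm, ¬burglary) = 0.063580/0.239703 ≈ 0.265

Pr(power surge | alarm, ¬burglary) ≈ 0.265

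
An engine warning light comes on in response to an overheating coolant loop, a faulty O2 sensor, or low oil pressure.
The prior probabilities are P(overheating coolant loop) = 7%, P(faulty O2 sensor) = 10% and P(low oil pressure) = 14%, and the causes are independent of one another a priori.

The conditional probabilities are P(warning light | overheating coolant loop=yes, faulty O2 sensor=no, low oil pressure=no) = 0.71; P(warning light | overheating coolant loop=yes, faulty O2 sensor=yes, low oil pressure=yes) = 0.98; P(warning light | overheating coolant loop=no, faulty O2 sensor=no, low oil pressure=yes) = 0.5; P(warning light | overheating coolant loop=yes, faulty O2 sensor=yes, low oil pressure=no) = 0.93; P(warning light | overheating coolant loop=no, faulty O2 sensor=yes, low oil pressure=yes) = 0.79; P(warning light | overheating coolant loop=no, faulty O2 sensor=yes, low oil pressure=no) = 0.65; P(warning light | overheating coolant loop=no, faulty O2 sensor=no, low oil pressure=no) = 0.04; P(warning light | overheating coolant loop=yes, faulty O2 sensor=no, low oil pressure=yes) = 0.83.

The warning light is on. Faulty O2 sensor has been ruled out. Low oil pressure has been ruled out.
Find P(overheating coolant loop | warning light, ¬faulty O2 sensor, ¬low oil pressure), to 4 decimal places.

Sum P(warning light|·) weighted by the priors over both values of overheating coolant loop:
  P(warning light | ¬faulty O2 sensor, ¬low oil pressure) = 0.04*0.93 + 0.71*0.07
        = 0.037200 + 0.049700 = 0.086900
Keeping only the overheating coolant loop-present terms gives 0.049700, so
  P(overheating coolant loop | warning light, ¬faulty O2 sensor, ¬low oil pressure) = 0.049700 / 0.086900 ≈ 0.5719

P(overheating coolant loop | warning light, ¬faulty O2 sensor, ¬low oil pressure) ≈ 0.5719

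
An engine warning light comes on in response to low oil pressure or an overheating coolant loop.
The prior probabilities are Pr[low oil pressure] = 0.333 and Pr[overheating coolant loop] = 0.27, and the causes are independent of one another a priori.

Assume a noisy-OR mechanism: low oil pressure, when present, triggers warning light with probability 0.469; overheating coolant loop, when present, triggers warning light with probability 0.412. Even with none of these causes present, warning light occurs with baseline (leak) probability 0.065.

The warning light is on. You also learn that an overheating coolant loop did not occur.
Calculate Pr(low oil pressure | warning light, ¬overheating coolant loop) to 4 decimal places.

Pr(low oil pressure | warning light, ¬overheating coolant loop) ≈ 0.7946

Under noisy-OR, P(warning light | causes) = 1 − (1−0.065)·∏(1−qᵢ) over the active causes.
By total probability over both values of low oil pressure:
  P(warning light | ¬overheating coolant loop) = 0.065×0.667 + 0.503515×0.333
        = 0.043355 + 0.167670 = 0.211025
Keeping only the low oil pressure-present terms gives 0.167670, so
  P(low oil pressure | warning light, ¬overheating coolant loop) = 0.167670 / 0.211025 ≈ 0.7946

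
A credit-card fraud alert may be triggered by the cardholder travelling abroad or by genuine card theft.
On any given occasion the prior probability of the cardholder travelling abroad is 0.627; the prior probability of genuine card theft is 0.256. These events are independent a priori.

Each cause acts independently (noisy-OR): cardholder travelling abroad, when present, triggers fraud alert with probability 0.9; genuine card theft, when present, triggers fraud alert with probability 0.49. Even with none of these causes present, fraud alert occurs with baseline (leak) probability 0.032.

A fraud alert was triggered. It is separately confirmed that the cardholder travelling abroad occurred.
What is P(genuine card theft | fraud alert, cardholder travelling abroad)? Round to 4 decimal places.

P(genuine card theft | fraud alert, cardholder travelling abroad) ≈ 0.2659

Under noisy-OR, P(fraud alert | causes) = 1 − (1−0.032)·∏(1−qᵢ) over the active causes.
P(fraud alert | cardholder travelling abroad) = 0.9032*0.744 + 0.950632*0.256 = 0.671981 + 0.243362 = 0.915343
Of this, 0.243362 comes from 0.950632*0.256 (the genuine card theft=true cases).
P(genuine card theft | fraud alert, cardholder travelling abroad) = 0.243362 / 0.915343 ≈ 0.2659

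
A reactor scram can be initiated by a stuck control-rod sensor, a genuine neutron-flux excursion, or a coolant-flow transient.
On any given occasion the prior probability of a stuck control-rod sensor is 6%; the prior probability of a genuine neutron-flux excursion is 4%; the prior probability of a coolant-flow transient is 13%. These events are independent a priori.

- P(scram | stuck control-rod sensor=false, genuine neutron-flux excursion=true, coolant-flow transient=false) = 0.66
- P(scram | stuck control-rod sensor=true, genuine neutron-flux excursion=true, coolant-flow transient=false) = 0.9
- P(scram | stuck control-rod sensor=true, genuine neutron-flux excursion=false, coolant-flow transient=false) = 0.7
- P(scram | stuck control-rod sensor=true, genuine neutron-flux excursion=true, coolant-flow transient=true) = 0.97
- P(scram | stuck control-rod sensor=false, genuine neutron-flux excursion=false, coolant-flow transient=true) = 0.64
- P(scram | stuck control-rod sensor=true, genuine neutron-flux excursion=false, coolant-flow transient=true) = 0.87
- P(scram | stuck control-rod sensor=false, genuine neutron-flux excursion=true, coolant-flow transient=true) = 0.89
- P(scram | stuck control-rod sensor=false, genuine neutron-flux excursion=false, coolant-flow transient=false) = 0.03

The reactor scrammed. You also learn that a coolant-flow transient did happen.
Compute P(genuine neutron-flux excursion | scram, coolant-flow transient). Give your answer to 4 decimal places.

P(genuine neutron-flux excursion | scram, coolant-flow transient) ≈ 0.0539

Enumerate the 4 (stuck control-rod sensor, genuine neutron-flux excursion) configurations and weight by the priors:
  P(scram | coolant-flow transient) = 0.64×0.94×0.96 + 0.89×0.94×0.04 + 0.87×0.06×0.96 + 0.97×0.06×0.04
        = 0.577536 + 0.033464 + 0.050112 + 0.002328 = 0.663440
Configurations with genuine neutron-flux excursion contribute 0.035792, so
  P(genuine neutron-flux excursion | scram, coolant-flow transient) = 0.035792 / 0.663440 ≈ 0.0539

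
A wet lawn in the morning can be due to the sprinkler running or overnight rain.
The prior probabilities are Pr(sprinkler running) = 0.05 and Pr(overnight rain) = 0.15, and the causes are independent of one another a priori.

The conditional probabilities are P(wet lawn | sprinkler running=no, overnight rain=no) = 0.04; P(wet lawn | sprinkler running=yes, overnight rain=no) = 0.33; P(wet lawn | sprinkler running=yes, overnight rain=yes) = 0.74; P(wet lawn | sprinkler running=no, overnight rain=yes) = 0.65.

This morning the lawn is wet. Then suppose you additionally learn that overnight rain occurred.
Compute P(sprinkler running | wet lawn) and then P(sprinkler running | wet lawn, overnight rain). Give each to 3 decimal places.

P(sprinkler running | wet lawn) ≈ 0.135; P(sprinkler running | wet lawn, overnight rain) ≈ 0.057

P(wet lawn) = 0.04*0.95*0.85 + 0.65*0.95*0.15 + 0.33*0.05*0.85 + 0.74*0.05*0.15 = 0.032300 + 0.092625 + 0.014025 + 0.005550 = 0.144500
Of this, 0.019575 comes from 0.014025 + 0.005550 (the sprinkler running=true cases).
Hence the posterior is 0.019575/0.144500 ≈ 0.135.

Now condition on the additional information:
Weight on sprinkler running=true, given the evidence: 0.74*0.05 = 0.037000
The normalizing constant is 0.65*0.95 + 0.74*0.05 = 0.654500
Posterior = 0.037000 / 0.654500 ≈ 0.057
— overnight rain explains away the evidence for sprinkler running.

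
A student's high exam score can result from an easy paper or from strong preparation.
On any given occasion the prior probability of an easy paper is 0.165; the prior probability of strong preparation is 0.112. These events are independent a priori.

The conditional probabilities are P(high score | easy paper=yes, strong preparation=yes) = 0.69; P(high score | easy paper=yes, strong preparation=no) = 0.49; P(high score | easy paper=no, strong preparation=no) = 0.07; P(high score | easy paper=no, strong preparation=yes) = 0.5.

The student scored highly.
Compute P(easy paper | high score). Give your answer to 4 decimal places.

P(high score) = 0.07*0.835*0.888 + 0.5*0.835*0.112 + 0.49*0.165*0.888 + 0.69*0.165*0.112 = 0.051904 + 0.046760 + 0.071795 + 0.012751 = 0.183210
Of this, 0.084546 comes from 0.071795 + 0.012751 (the easy paper=true cases).
Hence the posterior is 0.084546/0.183210 ≈ 0.4615.

P(easy paper | high score) ≈ 0.4615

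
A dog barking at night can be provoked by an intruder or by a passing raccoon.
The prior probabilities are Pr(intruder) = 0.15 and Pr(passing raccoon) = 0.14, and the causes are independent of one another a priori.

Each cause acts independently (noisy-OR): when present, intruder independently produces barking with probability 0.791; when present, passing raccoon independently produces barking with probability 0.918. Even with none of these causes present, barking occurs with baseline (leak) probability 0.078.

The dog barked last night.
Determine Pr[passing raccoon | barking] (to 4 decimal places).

Pr[passing raccoon | barking] ≈ 0.4478

Under noisy-OR, P(barking | causes) = 1 − (1−0.078)·∏(1−qᵢ) over the active causes.
Weight on passing raccoon=true, given the evidence: 0.110003 + 0.020668 = 0.130671
Normalizer over all consistent configurations: 0.078·0.85·0.86 + 0.924396·0.85·0.14 + 0.807302·0.15·0.86 + 0.984199·0.15·0.14 = 0.291831
Posterior = 0.130671 / 0.291831 ≈ 0.4478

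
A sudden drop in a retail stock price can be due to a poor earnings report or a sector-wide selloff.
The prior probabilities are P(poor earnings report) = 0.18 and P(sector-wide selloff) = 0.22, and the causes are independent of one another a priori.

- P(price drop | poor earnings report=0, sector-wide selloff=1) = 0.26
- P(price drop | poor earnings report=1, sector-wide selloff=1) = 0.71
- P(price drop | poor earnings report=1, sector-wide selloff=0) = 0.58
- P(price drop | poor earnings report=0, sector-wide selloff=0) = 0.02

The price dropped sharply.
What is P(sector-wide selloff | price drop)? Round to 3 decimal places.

P(sector-wide selloff | price drop) ≈ 0.443

P(price drop) = 0.02*0.82*0.78 + 0.26*0.82*0.22 + 0.58*0.18*0.78 + 0.71*0.18*0.22 = 0.012792 + 0.046904 + 0.081432 + 0.028116 = 0.169244
Restricting to configurations with sector-wide selloff present: 0.046904 + 0.028116 = 0.075020.
P(sector-wide selloff | price drop) = 0.075020 / 0.169244 ≈ 0.443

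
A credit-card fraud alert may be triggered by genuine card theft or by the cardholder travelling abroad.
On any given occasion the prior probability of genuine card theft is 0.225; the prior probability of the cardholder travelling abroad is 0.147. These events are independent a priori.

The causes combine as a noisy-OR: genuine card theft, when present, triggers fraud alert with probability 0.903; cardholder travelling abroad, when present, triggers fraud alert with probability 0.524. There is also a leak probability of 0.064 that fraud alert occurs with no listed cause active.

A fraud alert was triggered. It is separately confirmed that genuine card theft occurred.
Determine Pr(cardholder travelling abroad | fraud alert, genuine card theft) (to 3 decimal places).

Pr(cardholder travelling abroad | fraud alert, genuine card theft) ≈ 0.154

Under noisy-OR, P(fraud alert | causes) = 1 − (1−0.064)·∏(1−qᵢ) over the active causes.
P(fraud alert | genuine card theft) = 0.909208×0.853 + 0.956783×0.147 = 0.775554 + 0.140647 = 0.916201
Of this, 0.140647 comes from 0.956783×0.147 (the cardholder travelling abroad=true cases).
So P(cardholder travelling abroad | fraud alert, genuine card theft) = 0.140647/0.916201 ≈ 0.154.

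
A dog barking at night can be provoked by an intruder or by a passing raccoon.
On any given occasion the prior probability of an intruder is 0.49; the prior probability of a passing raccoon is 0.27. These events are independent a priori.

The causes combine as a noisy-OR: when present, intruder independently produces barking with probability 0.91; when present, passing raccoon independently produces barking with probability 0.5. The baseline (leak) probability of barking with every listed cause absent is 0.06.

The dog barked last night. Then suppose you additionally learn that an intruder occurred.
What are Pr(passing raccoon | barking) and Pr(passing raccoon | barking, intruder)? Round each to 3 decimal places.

Pr(passing raccoon | barking) ≈ 0.363; Pr(passing raccoon | barking, intruder) ≈ 0.279

Under noisy-OR, P(barking | causes) = 1 − (1−0.06)·∏(1−qᵢ) over the active causes.
Numerator (weight on configurations with passing raccoon): 0.072981 + 0.126704 = 0.199685
Denominator P(barking): 0.06·0.51·0.73 + 0.53·0.51·0.27 + 0.9154·0.49·0.73 + 0.9577·0.49·0.27 = 0.549462
Posterior = 0.199685 / 0.549462 ≈ 0.363

Now also conditioning on intruder=true:
P(barking | intruder) = 0.9154·0.73 + 0.9577·0.27 = 0.668242 + 0.258579 = 0.926821
The passing raccoon-present share is 0.9577·0.27 = 0.258579.
So P(passing raccoon | barking, intruder) = 0.258579/0.926821 ≈ 0.279.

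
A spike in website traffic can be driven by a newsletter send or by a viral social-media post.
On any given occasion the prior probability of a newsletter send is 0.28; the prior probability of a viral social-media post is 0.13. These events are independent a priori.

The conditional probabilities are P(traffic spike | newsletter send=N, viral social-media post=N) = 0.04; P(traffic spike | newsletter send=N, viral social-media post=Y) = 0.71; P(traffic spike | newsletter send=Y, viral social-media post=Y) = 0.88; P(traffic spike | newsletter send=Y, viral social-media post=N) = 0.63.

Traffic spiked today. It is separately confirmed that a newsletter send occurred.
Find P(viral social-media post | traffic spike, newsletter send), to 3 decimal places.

P(traffic spike | newsletter send) = 0.63×0.87 + 0.88×0.13 = 0.548100 + 0.114400 = 0.662500
Restricting to configurations with viral social-media post present: 0.88×0.13 = 0.114400.
So P(viral social-media post | traffic spike, newsletter send) = 0.114400/0.662500 ≈ 0.173.

P(viral social-media post | traffic spike, newsletter send) ≈ 0.173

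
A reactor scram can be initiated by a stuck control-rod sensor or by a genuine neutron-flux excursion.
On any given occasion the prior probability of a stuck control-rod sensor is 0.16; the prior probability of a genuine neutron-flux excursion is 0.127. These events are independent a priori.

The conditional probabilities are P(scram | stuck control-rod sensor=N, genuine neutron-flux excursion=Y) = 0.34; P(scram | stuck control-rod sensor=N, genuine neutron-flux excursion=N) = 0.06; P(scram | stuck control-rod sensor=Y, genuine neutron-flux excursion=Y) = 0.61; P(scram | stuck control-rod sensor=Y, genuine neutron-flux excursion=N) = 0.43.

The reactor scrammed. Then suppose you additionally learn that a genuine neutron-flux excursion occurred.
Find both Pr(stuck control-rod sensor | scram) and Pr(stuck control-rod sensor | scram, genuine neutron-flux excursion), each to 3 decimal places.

Pr(stuck control-rod sensor | scram) ≈ 0.474; Pr(stuck control-rod sensor | scram, genuine neutron-flux excursion) ≈ 0.255

Sum P(scram|·) weighted by the priors over the 4 (stuck control-rod sensor, genuine neutron-flux excursion) configurations:
  P(scram) = 0.06·0.84·0.873 + 0.34·0.84·0.127 + 0.43·0.16·0.873 + 0.61·0.16·0.127
        = 0.043999 + 0.036271 + 0.060062 + 0.012395 = 0.152727
Configurations with stuck control-rod sensor contribute 0.072457, so
  P(stuck control-rod sensor | scram) = 0.072457 / 0.152727 ≈ 0.474

With the extra evidence:
By total probability over both values of stuck control-rod sensor:
  P(scram | genuine neutron-flux excursion) = 0.34·0.84 + 0.61·0.16
        = 0.285600 + 0.097600 = 0.383200
The terms with stuck control-rod sensor present sum to 0.097600, so
  P(stuck control-rod sensor | scram, genuine neutron-flux excursion) = 0.097600 / 0.383200 ≈ 0.255
The drop from 0.474 to 0.255 is the explaining-away (discounting) effect.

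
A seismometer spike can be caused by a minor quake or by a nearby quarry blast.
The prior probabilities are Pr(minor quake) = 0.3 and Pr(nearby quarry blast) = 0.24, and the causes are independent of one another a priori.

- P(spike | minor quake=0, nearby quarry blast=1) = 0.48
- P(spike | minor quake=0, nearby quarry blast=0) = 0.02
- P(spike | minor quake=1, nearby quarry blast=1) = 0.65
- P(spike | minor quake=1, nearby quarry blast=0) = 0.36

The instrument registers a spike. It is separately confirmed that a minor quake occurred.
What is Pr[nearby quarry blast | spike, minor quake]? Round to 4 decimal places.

Pr[nearby quarry blast | spike, minor quake] ≈ 0.3631

For the numerator, keep only nearby quarry blast=true terms: 0.65×0.24 = 0.156000
Normalizer over all consistent configurations: 0.36×0.76 + 0.65×0.24 = 0.429600
P(nearby quarry blast | spike, minor quake) = 0.156000/0.429600 ≈ 0.3631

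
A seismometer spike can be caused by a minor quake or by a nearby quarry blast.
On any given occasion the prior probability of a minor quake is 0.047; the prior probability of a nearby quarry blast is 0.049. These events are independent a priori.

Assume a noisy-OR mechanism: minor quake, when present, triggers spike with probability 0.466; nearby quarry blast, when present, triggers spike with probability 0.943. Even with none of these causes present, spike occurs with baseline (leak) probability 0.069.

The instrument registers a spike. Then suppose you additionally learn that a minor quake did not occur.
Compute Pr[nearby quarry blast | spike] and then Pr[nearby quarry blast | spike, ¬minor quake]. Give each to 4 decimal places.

Under noisy-OR, P(spike | causes) = 1 − (1−0.069)·∏(1−qᵢ) over the active causes.
P(spike) = 0.069×0.953×0.951 + 0.946933×0.953×0.049 + 0.502846×0.047×0.951 + 0.971662×0.047×0.049 = 0.062535 + 0.044219 + 0.022476 + 0.002238 = 0.131468
Restricting to configurations with nearby quarry blast present: 0.044219 + 0.002238 = 0.046457.
P(nearby quarry blast | spike) = 0.046457 / 0.131468 ≈ 0.3534

With the extra evidence:
By total probability over both values of nearby quarry blast:
  P(spike | ¬minor quake) = 0.069·0.951 + 0.946933·0.049
        = 0.065619 + 0.046400 = 0.112019
Configurations with nearby quarry blast contribute 0.046400, so
  P(nearby quarry blast | spike, ¬minor quake) = 0.046400 / 0.112019 ≈ 0.4142
Ruling out minor quake raises the posterior on nearby quarry blast — the flip side of explaining away.

Pr[nearby quarry blast | spike] ≈ 0.3534; Pr[nearby quarry blast | spike, ¬minor quake] ≈ 0.4142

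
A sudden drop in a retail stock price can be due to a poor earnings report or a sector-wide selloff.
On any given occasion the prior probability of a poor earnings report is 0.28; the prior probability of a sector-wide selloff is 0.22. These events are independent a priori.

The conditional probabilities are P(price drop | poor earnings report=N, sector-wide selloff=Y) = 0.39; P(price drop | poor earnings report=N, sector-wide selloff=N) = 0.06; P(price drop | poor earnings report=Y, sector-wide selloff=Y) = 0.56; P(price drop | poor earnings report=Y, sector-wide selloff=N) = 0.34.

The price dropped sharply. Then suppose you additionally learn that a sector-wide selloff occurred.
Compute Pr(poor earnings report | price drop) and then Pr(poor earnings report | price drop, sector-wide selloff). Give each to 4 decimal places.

Pr(poor earnings report | price drop) ≈ 0.5325; Pr(poor earnings report | price drop, sector-wide selloff) ≈ 0.3583

P(price drop) = 0.06·0.72·0.78 + 0.39·0.72·0.22 + 0.34·0.28·0.78 + 0.56·0.28·0.22 = 0.033696 + 0.061776 + 0.074256 + 0.034496 = 0.204224
Restricting to configurations with poor earnings report present: 0.074256 + 0.034496 = 0.108752.
Hence the posterior is 0.108752/0.204224 ≈ 0.5325.

Now condition on the additional information:
Sum P(price drop|·) weighted by the priors over both values of poor earnings report:
  P(price drop | sector-wide selloff) = 0.39*0.72 + 0.56*0.28
        = 0.280800 + 0.156800 = 0.437600
The terms with poor earnings report present sum to 0.156800, so
  P(poor earnings report | price drop, sector-wide selloff) = 0.156800 / 0.437600 ≈ 0.3583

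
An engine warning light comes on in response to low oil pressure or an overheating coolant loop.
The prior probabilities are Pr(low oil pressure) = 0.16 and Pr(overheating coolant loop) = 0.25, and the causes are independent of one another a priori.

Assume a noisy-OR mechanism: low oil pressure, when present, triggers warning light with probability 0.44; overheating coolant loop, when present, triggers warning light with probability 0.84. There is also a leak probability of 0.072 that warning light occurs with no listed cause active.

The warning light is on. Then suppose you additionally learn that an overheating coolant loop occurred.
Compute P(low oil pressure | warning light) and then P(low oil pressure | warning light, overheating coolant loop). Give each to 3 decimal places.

P(low oil pressure | warning light) ≈ 0.296; P(low oil pressure | warning light, overheating coolant loop) ≈ 0.170

Under noisy-OR, P(warning light | causes) = 1 − (1−0.072)·∏(1−qᵢ) over the active causes.
Numerator (weight on configurations with low oil pressure): 0.057638 + 0.036674 = 0.094312
Normalizer over all consistent configurations: 0.072×0.84×0.75 + 0.85152×0.84×0.25 + 0.48032×0.16×0.75 + 0.916851×0.16×0.25 = 0.318491
Posterior = 0.094312 / 0.318491 ≈ 0.296

Now condition on the additional information:
Enumerate both values of low oil pressure and weight by the priors:
  P(warning light | overheating coolant loop) = 0.85152*0.84 + 0.916851*0.16
        = 0.715277 + 0.146696 = 0.861973
Configurations with low oil pressure contribute 0.146696, so
  P(low oil pressure | warning light, overheating coolant loop) = 0.146696 / 0.861973 ≈ 0.170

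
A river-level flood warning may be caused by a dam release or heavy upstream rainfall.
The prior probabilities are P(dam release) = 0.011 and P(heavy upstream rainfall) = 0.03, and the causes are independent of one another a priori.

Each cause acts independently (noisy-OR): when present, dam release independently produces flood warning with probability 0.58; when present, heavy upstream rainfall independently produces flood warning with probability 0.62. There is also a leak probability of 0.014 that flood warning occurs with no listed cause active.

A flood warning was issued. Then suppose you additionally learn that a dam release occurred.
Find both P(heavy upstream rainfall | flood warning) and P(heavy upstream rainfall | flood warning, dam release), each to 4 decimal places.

P(heavy upstream rainfall | flood warning) ≈ 0.4890; P(heavy upstream rainfall | flood warning, dam release) ≈ 0.0426

Under noisy-OR, P(flood warning | causes) = 1 − (1−0.014)·∏(1−qᵢ) over the active causes.
P(flood warning) = 0.014*0.989*0.97 + 0.62532*0.989*0.03 + 0.58588*0.011*0.97 + 0.842634*0.011*0.03 = 0.013431 + 0.018553 + 0.006251 + 0.000278 = 0.038513
Restricting to configurations with heavy upstream rainfall present: 0.018553 + 0.000278 = 0.018831.
P(heavy upstream rainfall | flood warning) = 0.018831 / 0.038513 ≈ 0.4890

With the extra evidence:
By total probability over both values of heavy upstream rainfall:
  P(flood warning | dam release) = 0.58588×0.97 + 0.842634×0.03
        = 0.568304 + 0.025279 = 0.593583
Configurations with heavy upstream rainfall contribute 0.025279, so
  P(heavy upstream rainfall | flood warning, dam release) = 0.025279 / 0.593583 ≈ 0.0426
This is intercausal reasoning (explaining away): once dam release accounts for the flood warning, heavy upstream rainfall becomes less likely.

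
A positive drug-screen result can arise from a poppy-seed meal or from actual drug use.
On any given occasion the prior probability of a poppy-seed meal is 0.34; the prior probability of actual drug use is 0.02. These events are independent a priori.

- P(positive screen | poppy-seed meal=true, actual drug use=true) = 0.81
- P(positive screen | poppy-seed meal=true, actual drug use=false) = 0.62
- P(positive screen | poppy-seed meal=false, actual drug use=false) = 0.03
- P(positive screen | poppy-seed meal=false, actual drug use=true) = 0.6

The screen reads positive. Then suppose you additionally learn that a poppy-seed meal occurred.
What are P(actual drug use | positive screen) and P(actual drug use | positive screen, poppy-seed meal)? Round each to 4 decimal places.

For the numerator, keep only actual drug use=true terms: 0.007920 + 0.005508 = 0.013428
The normalizing constant is 0.03×0.66×0.98 + 0.6×0.66×0.02 + 0.62×0.34×0.98 + 0.81×0.34×0.02 = 0.239416
P(actual drug use | positive screen) = 0.013428/0.239416 ≈ 0.0561

Now also conditioning on poppy-seed meal=true:
Enumerate both values of actual drug use and weight by the priors:
  P(positive screen | poppy-seed meal) = 0.62·0.98 + 0.81·0.02
        = 0.607600 + 0.016200 = 0.623800
Keeping only the actual drug use-present terms gives 0.016200, so
  P(actual drug use | positive screen, poppy-seed meal) = 0.016200 / 0.623800 ≈ 0.0260

P(actual drug use | positive screen) ≈ 0.0561; P(actual drug use | positive screen, poppy-seed meal) ≈ 0.0260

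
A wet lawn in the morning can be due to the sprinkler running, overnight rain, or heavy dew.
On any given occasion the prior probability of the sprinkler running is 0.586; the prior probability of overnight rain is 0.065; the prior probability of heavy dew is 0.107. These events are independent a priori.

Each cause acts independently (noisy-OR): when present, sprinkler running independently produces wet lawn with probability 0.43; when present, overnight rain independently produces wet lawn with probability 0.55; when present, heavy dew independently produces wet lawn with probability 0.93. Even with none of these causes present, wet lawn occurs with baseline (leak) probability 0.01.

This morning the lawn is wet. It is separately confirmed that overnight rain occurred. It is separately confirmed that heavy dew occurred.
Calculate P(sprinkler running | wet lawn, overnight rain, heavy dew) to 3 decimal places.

P(sprinkler running | wet lawn, overnight rain, heavy dew) ≈ 0.589

Under noisy-OR, P(wet lawn | causes) = 1 − (1−0.01)·∏(1−qᵢ) over the active causes.
P(wet lawn | overnight rain, heavy dew) = 0.968815*0.414 + 0.982225*0.586 = 0.401089 + 0.575584 = 0.976673
The sprinkler running-present share is 0.982225*0.586 = 0.575584.
So P(sprinkler running | wet lawn, overnight rain, heavy dew) = 0.575584/0.976673 ≈ 0.589.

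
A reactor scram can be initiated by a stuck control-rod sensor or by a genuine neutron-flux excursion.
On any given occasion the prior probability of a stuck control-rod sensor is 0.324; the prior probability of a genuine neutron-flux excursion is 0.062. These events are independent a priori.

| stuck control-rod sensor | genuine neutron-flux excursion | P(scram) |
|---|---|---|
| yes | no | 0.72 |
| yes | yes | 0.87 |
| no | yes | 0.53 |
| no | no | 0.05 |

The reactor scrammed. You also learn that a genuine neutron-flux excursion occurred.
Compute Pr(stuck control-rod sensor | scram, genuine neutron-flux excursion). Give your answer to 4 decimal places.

P(scram | genuine neutron-flux excursion) = 0.53×0.676 + 0.87×0.324 = 0.358280 + 0.281880 = 0.640160
The stuck control-rod sensor-present share is 0.87×0.324 = 0.281880.
Hence the posterior is 0.281880/0.640160 ≈ 0.4403.

Pr(stuck control-rod sensor | scram, genuine neutron-flux excursion) ≈ 0.4403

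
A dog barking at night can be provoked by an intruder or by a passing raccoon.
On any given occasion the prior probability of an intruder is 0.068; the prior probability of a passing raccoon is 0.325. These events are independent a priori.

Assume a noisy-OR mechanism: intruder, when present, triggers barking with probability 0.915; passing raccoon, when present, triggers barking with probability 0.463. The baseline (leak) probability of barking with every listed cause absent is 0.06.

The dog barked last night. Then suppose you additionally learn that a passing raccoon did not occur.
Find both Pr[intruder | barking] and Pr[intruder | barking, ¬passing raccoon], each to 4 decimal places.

Pr[intruder | barking] ≈ 0.2524; Pr[intruder | barking, ¬passing raccoon] ≈ 0.5280

Under noisy-OR, P(barking | causes) = 1 − (1−0.06)·∏(1−qᵢ) over the active causes.
Weight on intruder=true, given the evidence: 0.042233 + 0.021152 = 0.063385
Normalizer over all consistent configurations: 0.06*0.932*0.675 + 0.49522*0.932*0.325 + 0.9201*0.068*0.675 + 0.957094*0.068*0.325 = 0.251133
P(intruder | barking) = 0.063385/0.251133 ≈ 0.2524

With the extra evidence:
Enumerate both values of intruder and weight by the priors:
  P(barking | ¬passing raccoon) = 0.06×0.932 + 0.9201×0.068
        = 0.055920 + 0.062567 = 0.118487
Keeping only the intruder-present terms gives 0.062567, so
  P(intruder | barking, ¬passing raccoon) = 0.062567 / 0.118487 ≈ 0.5280
With passing raccoon excluded, intruder must carry more of the explanatory weight for the barking.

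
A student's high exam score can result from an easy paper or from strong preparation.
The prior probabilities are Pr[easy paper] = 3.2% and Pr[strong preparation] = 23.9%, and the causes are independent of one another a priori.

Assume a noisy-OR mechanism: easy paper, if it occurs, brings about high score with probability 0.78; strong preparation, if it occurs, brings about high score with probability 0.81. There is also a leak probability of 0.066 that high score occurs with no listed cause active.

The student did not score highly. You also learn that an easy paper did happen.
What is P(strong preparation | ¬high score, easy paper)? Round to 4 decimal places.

Under noisy-OR, P(high score | causes) = 1 − (1−0.066)·∏(1−qᵢ) over the active causes.
Weight on strong preparation=true, given the evidence: 0.039041*0.239 = 0.009331
Denominator P(¬high score | easy paper): 0.20548*0.761 + 0.039041*0.239 = 0.165701
P(strong preparation | ¬high score, easy paper) = 0.009331/0.165701 ≈ 0.0563

P(strong preparation | ¬high score, easy paper) ≈ 0.0563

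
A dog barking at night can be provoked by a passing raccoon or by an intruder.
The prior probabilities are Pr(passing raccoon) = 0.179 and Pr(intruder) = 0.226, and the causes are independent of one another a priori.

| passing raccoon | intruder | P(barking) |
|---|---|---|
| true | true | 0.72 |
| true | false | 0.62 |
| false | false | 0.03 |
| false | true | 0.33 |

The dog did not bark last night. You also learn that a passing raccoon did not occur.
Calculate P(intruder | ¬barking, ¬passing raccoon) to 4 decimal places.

Weight on intruder=true, given the evidence: 0.67×0.226 = 0.151420
Normalizer over all consistent configurations: 0.97×0.774 + 0.67×0.226 = 0.902200
P(intruder | ¬barking, ¬passing raccoon) = 0.151420/0.902200 ≈ 0.1678

P(intruder | ¬barking, ¬passing raccoon) ≈ 0.1678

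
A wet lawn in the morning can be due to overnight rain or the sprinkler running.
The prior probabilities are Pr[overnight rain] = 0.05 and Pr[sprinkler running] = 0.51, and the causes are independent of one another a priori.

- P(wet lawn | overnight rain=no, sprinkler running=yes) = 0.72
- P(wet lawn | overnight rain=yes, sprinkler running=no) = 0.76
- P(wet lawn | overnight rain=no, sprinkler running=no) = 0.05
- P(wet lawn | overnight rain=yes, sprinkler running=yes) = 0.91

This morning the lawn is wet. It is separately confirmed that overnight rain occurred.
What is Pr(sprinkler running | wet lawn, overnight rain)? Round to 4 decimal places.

Pr(sprinkler running | wet lawn, overnight rain) ≈ 0.5548

Weight on sprinkler running=true, given the evidence: 0.91×0.51 = 0.464100
Denominator P(wet lawn | overnight rain): 0.76×0.49 + 0.91×0.51 = 0.836500
Posterior = 0.464100 / 0.836500 ≈ 0.5548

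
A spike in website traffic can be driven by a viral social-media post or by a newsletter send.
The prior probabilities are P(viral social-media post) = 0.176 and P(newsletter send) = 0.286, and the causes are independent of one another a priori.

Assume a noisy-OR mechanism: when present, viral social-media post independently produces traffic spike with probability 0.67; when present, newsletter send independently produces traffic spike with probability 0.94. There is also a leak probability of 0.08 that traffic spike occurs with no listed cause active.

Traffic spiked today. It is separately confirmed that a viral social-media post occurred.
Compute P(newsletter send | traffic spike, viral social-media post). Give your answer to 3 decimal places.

Under noisy-OR, P(traffic spike | causes) = 1 − (1−0.08)·∏(1−qᵢ) over the active causes.
Numerator (weight on configurations with newsletter send): 0.981784*0.286 = 0.280790
The normalizing constant is 0.6964*0.714 + 0.981784*0.286 = 0.778020
Posterior = 0.280790 / 0.778020 ≈ 0.361

P(newsletter send | traffic spike, viral social-media post) ≈ 0.361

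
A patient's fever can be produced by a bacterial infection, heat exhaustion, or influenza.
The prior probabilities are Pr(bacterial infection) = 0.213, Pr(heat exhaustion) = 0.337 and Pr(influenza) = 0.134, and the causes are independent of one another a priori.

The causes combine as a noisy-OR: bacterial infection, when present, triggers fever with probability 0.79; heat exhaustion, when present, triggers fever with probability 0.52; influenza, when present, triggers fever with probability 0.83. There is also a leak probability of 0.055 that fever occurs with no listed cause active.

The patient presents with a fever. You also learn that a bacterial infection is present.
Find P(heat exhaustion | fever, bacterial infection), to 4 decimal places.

P(heat exhaustion | fever, bacterial infection) ≈ 0.3610

Under noisy-OR, P(fever | causes) = 1 − (1−0.055)·∏(1−qᵢ) over the active causes.
P(fever | bacterial infection) = 0.80155·0.663·0.866 + 0.966263·0.663·0.134 + 0.904744·0.337·0.866 + 0.983806·0.337·0.134 = 0.460216 + 0.085845 + 0.264042 + 0.044427 = 0.854530
Restricting to configurations with heat exhaustion present: 0.264042 + 0.044427 = 0.308469.
So P(heat exhaustion | fever, bacterial infection) = 0.308469/0.854530 ≈ 0.3610.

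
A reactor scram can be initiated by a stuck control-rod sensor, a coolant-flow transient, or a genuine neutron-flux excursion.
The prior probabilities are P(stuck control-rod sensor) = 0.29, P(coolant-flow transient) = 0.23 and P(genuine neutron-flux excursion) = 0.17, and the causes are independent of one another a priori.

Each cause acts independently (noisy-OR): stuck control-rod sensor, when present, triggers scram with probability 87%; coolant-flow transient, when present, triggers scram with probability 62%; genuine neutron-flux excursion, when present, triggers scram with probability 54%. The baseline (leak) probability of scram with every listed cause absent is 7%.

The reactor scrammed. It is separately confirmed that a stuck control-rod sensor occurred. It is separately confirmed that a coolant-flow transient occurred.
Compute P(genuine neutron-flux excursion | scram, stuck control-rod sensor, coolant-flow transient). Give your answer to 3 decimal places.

P(genuine neutron-flux excursion | scram, stuck control-rod sensor, coolant-flow transient) ≈ 0.174

Under noisy-OR, P(scram | causes) = 1 − (1−0.07)·∏(1−qᵢ) over the active causes.
Sum P(scram|·) weighted by the priors over both values of genuine neutron-flux excursion:
  P(scram | stuck control-rod sensor, coolant-flow transient) = 0.954058·0.83 + 0.978867·0.17
        = 0.791868 + 0.166407 = 0.958275
Configurations with genuine neutron-flux excursion contribute 0.166407, so
  P(genuine neutron-flux excursion | scram, stuck control-rod sensor, coolant-flow transient) = 0.166407 / 0.958275 ≈ 0.174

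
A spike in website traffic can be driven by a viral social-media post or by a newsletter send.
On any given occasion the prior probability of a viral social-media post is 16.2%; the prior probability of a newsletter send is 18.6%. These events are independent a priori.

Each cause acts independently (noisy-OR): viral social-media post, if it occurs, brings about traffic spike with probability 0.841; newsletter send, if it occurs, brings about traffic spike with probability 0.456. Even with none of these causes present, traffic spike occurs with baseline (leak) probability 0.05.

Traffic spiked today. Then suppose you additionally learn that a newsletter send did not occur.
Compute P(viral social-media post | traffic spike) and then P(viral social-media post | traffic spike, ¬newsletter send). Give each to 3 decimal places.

Under noisy-OR, P(traffic spike | causes) = 1 − (1−0.05)·∏(1−qᵢ) over the active causes.
Weight on viral social-media post=true, given the evidence: 0.111949 + 0.027656 = 0.139605
The normalizing constant is 0.05*0.838*0.814 + 0.4832*0.838*0.186 + 0.84895*0.162*0.814 + 0.917829*0.162*0.186 = 0.249027
P(viral social-media post | traffic spike) = 0.139605/0.249027 ≈ 0.561

Now also conditioning on newsletter send≠true:
Weight on viral social-media post=true, given the evidence: 0.84895·0.162 = 0.137530
Denominator P(traffic spike | ¬newsletter send): 0.05·0.838 + 0.84895·0.162 = 0.179430
P(viral social-media post | traffic spike, ¬newsletter send) = 0.137530/0.179430 ≈ 0.766
With newsletter send excluded, viral social-media post must carry more of the explanatory weight for the traffic spike.

P(viral social-media post | traffic spike) ≈ 0.561; P(viral social-media post | traffic spike, ¬newsletter send) ≈ 0.766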